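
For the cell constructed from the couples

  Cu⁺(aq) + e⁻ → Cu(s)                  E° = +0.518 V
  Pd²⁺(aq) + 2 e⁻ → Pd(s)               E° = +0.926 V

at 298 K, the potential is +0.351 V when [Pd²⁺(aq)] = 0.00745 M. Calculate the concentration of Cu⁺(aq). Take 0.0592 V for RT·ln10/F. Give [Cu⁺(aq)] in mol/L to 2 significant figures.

0.79 M

With Pd²⁺/Pd at the cathode and Cu⁺/Cu at the anode, E°cell = +0.926 − (+0.518) = +0.408 V (n = 2).
From the Nernst equation, log Q = n(E° − E)/0.0592 = 2·(+0.408 − (+0.351))/0.0592 = 1.926.
Balancing electrons gives Pd²⁺(aq) + 2 Cu(s) → Pd(s) + 2 Cu⁺(aq); thus Q = [Cu⁺(aq)]^2 / [Pd²⁺(aq)].
Isolating [Cu⁺(aq)] in Q = 10^{1.926} yields log [Cu⁺(aq)] = −0.101, i.e. 0.79 M.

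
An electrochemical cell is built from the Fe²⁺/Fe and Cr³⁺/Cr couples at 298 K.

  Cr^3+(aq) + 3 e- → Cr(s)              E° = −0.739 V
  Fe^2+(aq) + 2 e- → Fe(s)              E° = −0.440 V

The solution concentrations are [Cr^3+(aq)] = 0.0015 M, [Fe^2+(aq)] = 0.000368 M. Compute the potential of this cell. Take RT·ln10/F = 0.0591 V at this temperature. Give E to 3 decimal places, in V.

+0.253 V

Since E°(Fe²⁺/Fe) > E°(Cr³⁺/Cr), Fe²⁺/Fe serves as the cathode.
E°cell = −0.440 − (−0.739) = +0.299 V, with n = 6 electrons transferred.
For the overall reaction 3 Fe^2+(aq) + 2 Cr(s) → 3 Fe(s) + 2 Cr^3+(aq), Q = [Cr^3+(aq)]^2 / [Fe^2+(aq)]^3 = 4.51×10^4, giving log Q = 4.655.
E = E° − (0.0591/n)·log Q = +0.299 − (0.0591/6)(4.655) = +0.253 V.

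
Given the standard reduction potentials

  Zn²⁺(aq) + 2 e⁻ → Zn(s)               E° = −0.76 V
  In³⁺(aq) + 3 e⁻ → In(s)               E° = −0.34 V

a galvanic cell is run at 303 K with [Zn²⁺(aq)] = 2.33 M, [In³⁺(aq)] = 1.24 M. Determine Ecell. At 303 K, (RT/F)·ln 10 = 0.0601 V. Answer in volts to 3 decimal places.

Since E°(In³⁺/In) > E°(Zn²⁺/Zn), In³⁺/In serves as the cathode.
E°cell = −0.34 − (−0.76) = +0.42 V, with n = 6 electrons transferred.
For the overall reaction 2 In³⁺(aq) + 3 Zn(s) → 2 In(s) + 3 Zn²⁺(aq), Q = [Zn²⁺(aq)]^3 / [In³⁺(aq)]^2 = 8.23, giving log Q = 0.915.
Applying E = E° − (RT ln10/nF)·log Q gives +0.42 − (0.0601/6)(0.915) = +0.411 V.

+0.411 V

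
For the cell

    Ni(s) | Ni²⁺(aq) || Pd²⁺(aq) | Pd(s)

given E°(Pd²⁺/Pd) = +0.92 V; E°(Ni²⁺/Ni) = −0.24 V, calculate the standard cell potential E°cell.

+1.16 V

By convention the left-hand electrode in cell notation is the anode (oxidation) and the right-hand electrode is the cathode (reduction).
E°cell = E°(right) − E°(left) = +0.92 − (−0.24) = +1.16 V.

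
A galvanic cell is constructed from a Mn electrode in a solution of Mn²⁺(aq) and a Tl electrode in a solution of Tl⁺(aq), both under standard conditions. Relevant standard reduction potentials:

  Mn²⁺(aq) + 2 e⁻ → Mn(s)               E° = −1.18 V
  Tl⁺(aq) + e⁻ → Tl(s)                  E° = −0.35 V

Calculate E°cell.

+0.83 V

The Tl⁺/Tl couple has the higher E°, so Tl ion is reduced (cathode) and Mn is oxidized (anode).
E°cell = E°(cathode) − E°(anode) = −0.35 − (−1.18) = +0.83 V.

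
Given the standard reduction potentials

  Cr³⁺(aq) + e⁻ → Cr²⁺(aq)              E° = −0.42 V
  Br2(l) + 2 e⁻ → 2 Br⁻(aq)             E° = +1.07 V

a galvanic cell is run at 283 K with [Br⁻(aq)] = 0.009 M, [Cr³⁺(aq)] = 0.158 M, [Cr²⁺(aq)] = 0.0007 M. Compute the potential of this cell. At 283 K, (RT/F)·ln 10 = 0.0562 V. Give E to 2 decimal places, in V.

The Br₂/Br⁻ couple has the more positive E°, so it is the cathode; Cr³⁺/Cr²⁺ is the anode.
E°cell = +1.07 − (−0.42) = +1.49 V, with n = 2 electrons transferred.
The balanced reaction is Br2(l) + 2 Cr²⁺(aq) → 2 Br⁻(aq) + 2 Cr³⁺(aq), so Q = ([Br⁻(aq)]^2·[Cr³⁺(aq)]^2) / [Cr²⁺(aq)]^2 = 4.13 and log Q = 0.616.
By the Nernst equation, E = +1.49 − (0.0562/2)·(0.616) = +1.47 V.

+1.47 V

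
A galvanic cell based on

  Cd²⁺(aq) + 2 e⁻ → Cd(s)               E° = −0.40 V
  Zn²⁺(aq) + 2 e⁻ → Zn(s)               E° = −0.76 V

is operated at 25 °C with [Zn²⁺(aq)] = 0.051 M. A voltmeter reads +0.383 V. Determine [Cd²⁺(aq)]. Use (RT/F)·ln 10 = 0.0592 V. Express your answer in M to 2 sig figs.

0.31 M

The Cd²⁺/Cd couple has the larger reduction potential, so it is the cathode: E°cell = −0.40 − (−0.76) = +0.36 V and n = 2.
Since E = E° − (0.0592/n)·log Q, log Q = n(E° − E)/0.0592 = −0.777.
For Cd²⁺(aq) + Zn(s) → Cd(s) + Zn²⁺(aq), the reaction quotient is Q = [Zn²⁺(aq)] / [Cd²⁺(aq)].
Isolating [Cd²⁺(aq)] in Q = 10^{−0.777} yields log [Cd²⁺(aq)] = −0.515, i.e. 0.31 M.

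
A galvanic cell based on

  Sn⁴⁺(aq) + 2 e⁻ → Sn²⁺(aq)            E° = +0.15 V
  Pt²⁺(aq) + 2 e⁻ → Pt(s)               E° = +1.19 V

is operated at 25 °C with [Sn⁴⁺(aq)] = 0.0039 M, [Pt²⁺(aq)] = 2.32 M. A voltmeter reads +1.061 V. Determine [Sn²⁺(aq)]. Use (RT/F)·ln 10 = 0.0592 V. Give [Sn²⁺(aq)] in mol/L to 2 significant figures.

0.0086 M

With Pt²⁺/Pt at the cathode and Sn⁴⁺/Sn²⁺ at the anode, E°cell = +1.19 − (+0.15) = +1.04 V (n = 2).
From the Nernst equation, log Q = n(E° − E)/0.0592 = 2·(+1.04 − (+1.061))/0.0592 = −0.709.
Balancing electrons gives Pt²⁺(aq) + Sn²⁺(aq) → Pt(s) + Sn⁴⁺(aq); thus Q = [Sn⁴⁺(aq)] / ([Pt²⁺(aq)]·[Sn²⁺(aq)]).
Solving for the unknown gives log [Sn²⁺(aq)] = −2.065, so [Sn²⁺(aq)] ≈ 0.0086 M.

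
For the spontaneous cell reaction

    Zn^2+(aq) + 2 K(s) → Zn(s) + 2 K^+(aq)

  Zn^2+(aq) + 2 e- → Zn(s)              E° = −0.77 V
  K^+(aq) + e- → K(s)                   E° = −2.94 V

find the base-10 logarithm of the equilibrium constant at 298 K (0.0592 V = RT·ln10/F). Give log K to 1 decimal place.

The Zn²⁺/Zn couple is reduced (cathode); E°cell = −0.77 − (−2.94) = +2.17 V with n = 2.
At equilibrium E = 0, so log K = nE°cell / 0.0592 = (2)(+2.17) / 0.0592 = 73.3.

log K = 73.3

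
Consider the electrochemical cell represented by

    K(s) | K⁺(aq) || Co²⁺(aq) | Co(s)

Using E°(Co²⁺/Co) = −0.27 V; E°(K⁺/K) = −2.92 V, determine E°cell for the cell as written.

By convention the left-hand electrode in cell notation is the anode (oxidation) and the right-hand electrode is the cathode (reduction).
E°cell = E°(right) − E°(left) = −0.27 − (−2.92) = +2.65 V.

+2.65 V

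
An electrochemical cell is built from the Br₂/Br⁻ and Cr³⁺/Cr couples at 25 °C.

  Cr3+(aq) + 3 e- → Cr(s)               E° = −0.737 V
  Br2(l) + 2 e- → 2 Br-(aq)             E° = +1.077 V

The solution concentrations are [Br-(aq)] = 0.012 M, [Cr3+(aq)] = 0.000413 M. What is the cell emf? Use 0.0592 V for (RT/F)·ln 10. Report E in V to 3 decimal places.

+1.994 V

Br₂/Br⁻ is reduced (cathode, E° = +1.077 V) and Cr³⁺/Cr is oxidized (anode).
The standard potential is +1.077 − (−0.737) = +1.814 V and the balanced reaction transfers n = 6 electrons.
For the overall reaction 3 Br2(l) + 2 Cr(s) → 6 Br-(aq) + 2 Cr3+(aq), Q = [Br-(aq)]^6·[Cr3+(aq)]^2 = 5.09×10^−19, giving log Q = −18.293.
Applying E = E° − (RT ln10/nF)·log Q gives +1.814 − (0.0592/6)(−18.293) = +1.994 V.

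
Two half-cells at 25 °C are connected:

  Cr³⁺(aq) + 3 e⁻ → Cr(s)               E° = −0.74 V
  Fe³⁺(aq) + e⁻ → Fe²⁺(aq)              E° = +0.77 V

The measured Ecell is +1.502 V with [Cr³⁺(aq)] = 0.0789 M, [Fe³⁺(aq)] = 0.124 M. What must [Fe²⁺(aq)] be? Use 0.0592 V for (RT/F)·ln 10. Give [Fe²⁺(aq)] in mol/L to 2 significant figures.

0.39 M

With Fe³⁺/Fe²⁺ at the cathode and Cr³⁺/Cr at the anode, E°cell = +0.77 − (−0.74) = +1.51 V (n = 3).
From the Nernst equation, log Q = n(E° − E)/0.0592 = 3·(+1.51 − (+1.502))/0.0592 = 0.405.
For 3 Fe³⁺(aq) + Cr(s) → 3 Fe²⁺(aq) + Cr³⁺(aq), the reaction quotient is Q = ([Fe²⁺(aq)]^3·[Cr³⁺(aq)]) / [Fe³⁺(aq)]^3.
Solving for the unknown gives log [Fe²⁺(aq)] = −0.404, so [Fe²⁺(aq)] ≈ 0.39 M.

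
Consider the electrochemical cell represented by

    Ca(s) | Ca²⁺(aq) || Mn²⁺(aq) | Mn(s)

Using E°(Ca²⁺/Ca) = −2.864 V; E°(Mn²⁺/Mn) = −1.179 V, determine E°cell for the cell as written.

By convention the left-hand electrode in cell notation is the anode (oxidation) and the right-hand electrode is the cathode (reduction).
E°cell = E°(right) − E°(left) = −1.179 − (−2.864) = +1.685 V.

+1.685 V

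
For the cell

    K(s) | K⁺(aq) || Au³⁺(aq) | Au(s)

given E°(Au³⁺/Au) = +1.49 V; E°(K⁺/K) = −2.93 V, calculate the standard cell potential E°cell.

By convention the left-hand electrode in cell notation is the anode (oxidation) and the right-hand electrode is the cathode (reduction).
E°cell = E°(right) − E°(left) = +1.49 − (−2.93) = +4.42 V.

+4.42 V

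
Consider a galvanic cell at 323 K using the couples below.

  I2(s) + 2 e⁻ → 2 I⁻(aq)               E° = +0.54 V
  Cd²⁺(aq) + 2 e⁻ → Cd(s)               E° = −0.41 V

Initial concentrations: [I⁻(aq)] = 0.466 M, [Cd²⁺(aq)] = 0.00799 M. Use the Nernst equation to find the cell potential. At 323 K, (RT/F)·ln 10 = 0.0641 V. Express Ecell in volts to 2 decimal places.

I₂/I⁻ is reduced (cathode, E° = +0.54 V) and Cd²⁺/Cd is oxidized (anode).
E°cell = +0.54 − (−0.41) = +0.95 V, with n = 2 electrons transferred.
The balanced reaction is I2(s) + Cd(s) → 2 I⁻(aq) + Cd²⁺(aq), so Q = [I⁻(aq)]^2·[Cd²⁺(aq)] = 0.00174 and log Q = −2.761.
By the Nernst equation, E = +0.95 − (0.0641/2)·(−2.761) = +1.04 V.

+1.04 V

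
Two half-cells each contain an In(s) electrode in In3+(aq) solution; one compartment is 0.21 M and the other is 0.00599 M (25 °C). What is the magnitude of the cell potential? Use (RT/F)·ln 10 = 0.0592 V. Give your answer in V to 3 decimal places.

0.030 V

For a concentration cell E°cell = 0, since both electrodes use the same couple.
The compartment with the higher In3+(aq) concentration (0.21 M) acts as the cathode; ions are reduced there and produced at the dilute (0.00599 M) anode.
With n = 3, Ecell = −(0.0592/3)·log([dilute]/[conc]) = −(0.0592/3)·log(0.00599/0.21) = +0.030 V.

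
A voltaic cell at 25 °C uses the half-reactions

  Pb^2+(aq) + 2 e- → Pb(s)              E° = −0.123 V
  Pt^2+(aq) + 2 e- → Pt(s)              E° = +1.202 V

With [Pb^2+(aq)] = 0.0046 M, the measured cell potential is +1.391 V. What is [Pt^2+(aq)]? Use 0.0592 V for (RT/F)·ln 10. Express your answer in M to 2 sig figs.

Pt²⁺/Pt is the cathode (higher E°); E°cell = +1.202 − (−0.123) = +1.325 V with n = 2.
From the Nernst equation, log Q = n(E° − E)/0.0592 = 2·(+1.325 − (+1.391))/0.0592 = −2.230.
Balancing electrons gives Pt^2+(aq) + Pb(s) → Pt(s) + Pb^2+(aq); thus Q = [Pb^2+(aq)] / [Pt^2+(aq)].
Substituting the known concentrations and solving, log [Pt^2+(aq)] = −0.107 and [Pt^2+(aq)] = 0.78 M.

0.78 M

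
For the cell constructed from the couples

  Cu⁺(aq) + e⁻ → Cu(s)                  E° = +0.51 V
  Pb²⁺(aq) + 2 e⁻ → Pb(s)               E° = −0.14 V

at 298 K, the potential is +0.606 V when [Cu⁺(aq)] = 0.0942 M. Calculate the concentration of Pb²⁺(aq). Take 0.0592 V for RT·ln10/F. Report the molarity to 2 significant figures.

With Cu⁺/Cu at the cathode and Pb²⁺/Pb at the anode, E°cell = +0.51 − (−0.14) = +0.65 V (n = 2).
From the Nernst equation, log Q = n(E° − E)/0.0592 = 2·(+0.65 − (+0.606))/0.0592 = 1.486.
For 2 Cu⁺(aq) + Pb(s) → 2 Cu(s) + Pb²⁺(aq), the reaction quotient is Q = [Pb²⁺(aq)] / [Cu⁺(aq)]^2.
Isolating [Pb²⁺(aq)] in Q = 10^{1.486} yields log [Pb²⁺(aq)] = −0.566, i.e. 0.27 M.

0.27 M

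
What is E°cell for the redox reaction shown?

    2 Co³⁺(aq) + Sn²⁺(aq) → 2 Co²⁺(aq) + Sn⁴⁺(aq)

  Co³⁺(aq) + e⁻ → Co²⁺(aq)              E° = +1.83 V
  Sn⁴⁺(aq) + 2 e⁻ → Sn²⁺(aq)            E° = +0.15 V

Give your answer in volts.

Co³⁺(aq) gains electrons, so the Co³⁺/Co²⁺ couple is the cathode; the Sn⁴⁺/Sn²⁺ couple is the anode.
E°cell = E°(cathode) − E°(anode) = +1.83 − (+0.15) = +1.68 V.

+1.68 V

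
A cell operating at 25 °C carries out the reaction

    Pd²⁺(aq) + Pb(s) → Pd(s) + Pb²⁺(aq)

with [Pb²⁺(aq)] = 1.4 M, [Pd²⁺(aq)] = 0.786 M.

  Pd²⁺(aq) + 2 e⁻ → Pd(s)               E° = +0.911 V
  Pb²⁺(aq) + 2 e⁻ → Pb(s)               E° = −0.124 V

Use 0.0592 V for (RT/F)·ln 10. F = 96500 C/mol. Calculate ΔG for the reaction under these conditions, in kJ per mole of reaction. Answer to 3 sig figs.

−198 kJ/mol

E°cell = +0.911 − (−0.124) = +1.035 V; the balanced reaction transfers n = 2 electrons.
Here Q = [Pb²⁺(aq)] / [Pd²⁺(aq)] = 1.78 (log Q = 0.251), giving E = +1.035 − (0.0592/2)·(0.251) = +1.0276 V.
Finally ΔG = −nFE = −(2)(96500 C/mol)(+1.0276 V) = −198 kJ/mol.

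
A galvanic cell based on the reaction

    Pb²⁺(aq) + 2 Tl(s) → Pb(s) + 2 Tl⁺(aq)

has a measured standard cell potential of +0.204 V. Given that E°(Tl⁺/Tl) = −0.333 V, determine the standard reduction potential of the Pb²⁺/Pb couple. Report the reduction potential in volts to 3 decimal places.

−0.129 V

In the reaction as written the Pb²⁺/Pb couple is reduced (cathode) and Tl⁺/Tl is oxidized (anode), so E°cell = E°(Pb²⁺/Pb) − E°(Tl⁺/Tl).
E°(Pb²⁺/Pb) = E°cell + E°(anode) = +0.204 + (−0.333) = −0.129 V.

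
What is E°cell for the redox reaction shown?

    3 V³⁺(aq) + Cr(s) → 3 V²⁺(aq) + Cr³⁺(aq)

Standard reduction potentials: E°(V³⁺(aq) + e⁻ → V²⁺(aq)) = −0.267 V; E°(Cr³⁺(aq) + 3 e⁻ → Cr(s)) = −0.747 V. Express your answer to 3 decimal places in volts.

In the reaction as written, V³⁺(aq) is reduced (cathode) and Cr³⁺(aq) is produced by oxidation at the anode.
E°cell = E°(cathode) − E°(anode) = −0.267 − (−0.747) = +0.480 V.

+0.480 V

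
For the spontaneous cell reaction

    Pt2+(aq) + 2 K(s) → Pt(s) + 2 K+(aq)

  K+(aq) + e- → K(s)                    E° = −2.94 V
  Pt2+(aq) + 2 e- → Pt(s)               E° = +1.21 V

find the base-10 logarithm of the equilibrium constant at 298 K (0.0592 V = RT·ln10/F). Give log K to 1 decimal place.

The Pt²⁺/Pt couple is reduced (cathode); E°cell = +1.21 − (−2.94) = +4.15 V with n = 2.
At equilibrium E = 0, so log K = nE°cell / 0.0592 = (2)(+4.15) / 0.0592 = 140.2.

log K = 140.2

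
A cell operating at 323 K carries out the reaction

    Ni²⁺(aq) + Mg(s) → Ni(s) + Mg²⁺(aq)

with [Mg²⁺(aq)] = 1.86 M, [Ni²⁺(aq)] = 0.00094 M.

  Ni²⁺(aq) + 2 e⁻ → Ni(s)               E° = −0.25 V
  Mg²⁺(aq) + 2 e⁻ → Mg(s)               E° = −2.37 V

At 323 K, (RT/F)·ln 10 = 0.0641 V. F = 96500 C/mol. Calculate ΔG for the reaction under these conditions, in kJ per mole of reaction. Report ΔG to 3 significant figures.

−389 kJ/mol

E°cell = −0.25 − (−2.37) = +2.12 V; the balanced reaction transfers n = 2 electrons.
Q = [Mg²⁺(aq)] / [Ni²⁺(aq)] = 1.98×10^3, so log Q = 3.296 and E = +2.12 − (0.0641/2)(3.296) = +2.0144 V.
ΔG = −nFE = −(2)(96500)(+2.0144) J/mol = −389 kJ/mol.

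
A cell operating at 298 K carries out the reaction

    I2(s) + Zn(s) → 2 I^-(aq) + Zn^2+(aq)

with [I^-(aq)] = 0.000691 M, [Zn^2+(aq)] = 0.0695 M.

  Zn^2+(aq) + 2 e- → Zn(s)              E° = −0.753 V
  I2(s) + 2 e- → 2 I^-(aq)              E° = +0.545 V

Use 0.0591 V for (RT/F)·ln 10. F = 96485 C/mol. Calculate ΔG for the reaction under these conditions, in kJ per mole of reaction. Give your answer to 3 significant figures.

−293 kJ/mol

With I₂/I⁻ reduced at the cathode, E°cell = +0.545 − (−0.753) = +1.298 V and n = 2.
Q = [I^-(aq)]^2·[Zn^2+(aq)] = 3.32×10^−8, so log Q = −7.479 and E = +1.298 − (0.0591/2)(−7.479) = +1.5190 V.
Finally ΔG = −nFE = −(2)(96485 C/mol)(+1.5190 V) = −293 kJ/mol.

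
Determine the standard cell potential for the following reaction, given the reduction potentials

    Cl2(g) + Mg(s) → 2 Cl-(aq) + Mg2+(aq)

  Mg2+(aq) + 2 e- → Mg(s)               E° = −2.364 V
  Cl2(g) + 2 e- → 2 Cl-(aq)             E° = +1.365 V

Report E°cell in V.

In the reaction as written, Cl2(g) is reduced (cathode) and Mg2+(aq) is produced by oxidation at the anode.
E°cell = E°(cathode) − E°(anode) = +1.365 − (−2.364) = +3.729 V.
The positive value indicates the reaction is spontaneous as written.

+3.729 V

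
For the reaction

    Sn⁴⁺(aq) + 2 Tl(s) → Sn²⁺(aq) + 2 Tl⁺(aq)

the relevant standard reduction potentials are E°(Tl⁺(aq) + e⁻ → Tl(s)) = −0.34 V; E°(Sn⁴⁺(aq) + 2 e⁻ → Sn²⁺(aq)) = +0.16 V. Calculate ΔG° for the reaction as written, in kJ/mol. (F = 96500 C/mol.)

In the reaction as written Sn⁴⁺(aq) is reduced, so the Sn⁴⁺/Sn²⁺ couple is the cathode and Tl⁺/Tl is the anode.
E°cell = +0.16 − (−0.34) = +0.50 V; balancing electrons gives n = 2.
ΔG° = −nFE°cell = −(2)(96500)(+0.50) J/mol = −96.5 kJ/mol.

−96.5 kJ/mol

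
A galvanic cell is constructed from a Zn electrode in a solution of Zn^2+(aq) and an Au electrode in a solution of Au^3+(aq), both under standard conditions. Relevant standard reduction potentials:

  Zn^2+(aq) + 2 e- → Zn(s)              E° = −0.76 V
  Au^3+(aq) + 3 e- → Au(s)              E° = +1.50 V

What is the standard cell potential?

The Au³⁺/Au couple has the higher E°, so Au ion is reduced (cathode) and Zn is oxidized (anode).
E°cell = E°(cathode) − E°(anode) = +1.50 − (−0.76) = +2.26 V.

+2.26 V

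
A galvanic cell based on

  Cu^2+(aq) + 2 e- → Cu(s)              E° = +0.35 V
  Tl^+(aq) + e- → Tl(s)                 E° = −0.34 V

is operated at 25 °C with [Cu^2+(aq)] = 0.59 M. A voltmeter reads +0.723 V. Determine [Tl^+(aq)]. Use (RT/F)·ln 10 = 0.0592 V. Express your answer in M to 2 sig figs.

With Cu²⁺/Cu at the cathode and Tl⁺/Tl at the anode, E°cell = +0.35 − (−0.34) = +0.69 V (n = 2).
Since E = E° − (0.0592/n)·log Q, log Q = n(E° − E)/0.0592 = −1.115.
For Cu^2+(aq) + 2 Tl(s) → Cu(s) + 2 Tl^+(aq), the reaction quotient is Q = [Tl^+(aq)]^2 / [Cu^2+(aq)].
Isolating [Tl^+(aq)] in Q = 10^{−1.115} yields log [Tl^+(aq)] = −0.672, i.e. 0.21 M.

0.21 M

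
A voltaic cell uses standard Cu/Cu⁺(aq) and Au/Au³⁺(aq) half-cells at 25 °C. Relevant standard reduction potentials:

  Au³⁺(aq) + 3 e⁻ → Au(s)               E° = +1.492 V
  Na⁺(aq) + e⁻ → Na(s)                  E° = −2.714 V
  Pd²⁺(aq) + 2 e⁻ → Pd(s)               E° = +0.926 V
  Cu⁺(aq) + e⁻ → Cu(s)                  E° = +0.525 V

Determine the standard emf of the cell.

+0.967 V

Of the two couples in this cell, the one with the more positive reduction potential is reduced at the cathode: here that is Au³⁺/Au (+1.492 V); Cu⁺/Cu (+0.525 V) is the anode.
E°cell = E°(cathode) − E°(anode) = +1.492 − (+0.525) = +0.967 V.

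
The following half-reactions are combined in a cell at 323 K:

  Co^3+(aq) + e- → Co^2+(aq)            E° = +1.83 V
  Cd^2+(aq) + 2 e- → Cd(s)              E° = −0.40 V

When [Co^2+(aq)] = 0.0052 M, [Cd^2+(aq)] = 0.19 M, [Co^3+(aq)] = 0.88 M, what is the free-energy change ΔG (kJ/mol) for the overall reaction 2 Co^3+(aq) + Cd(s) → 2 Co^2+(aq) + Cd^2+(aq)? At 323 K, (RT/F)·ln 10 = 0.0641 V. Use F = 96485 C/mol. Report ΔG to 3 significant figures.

−462 kJ/mol

E°cell = +1.83 − (−0.40) = +2.23 V; the balanced reaction transfers n = 2 electrons.
Here Q = ([Co^2+(aq)]^2·[Cd^2+(aq)]) / [Co^3+(aq)]^2 = 6.63×10^−6 (log Q = −5.178), giving E = +2.23 − (0.0641/2)·(−5.178) = +2.3960 V.
Finally ΔG = −nFE = −(2)(96485 C/mol)(+2.3960 V) = −462 kJ/mol.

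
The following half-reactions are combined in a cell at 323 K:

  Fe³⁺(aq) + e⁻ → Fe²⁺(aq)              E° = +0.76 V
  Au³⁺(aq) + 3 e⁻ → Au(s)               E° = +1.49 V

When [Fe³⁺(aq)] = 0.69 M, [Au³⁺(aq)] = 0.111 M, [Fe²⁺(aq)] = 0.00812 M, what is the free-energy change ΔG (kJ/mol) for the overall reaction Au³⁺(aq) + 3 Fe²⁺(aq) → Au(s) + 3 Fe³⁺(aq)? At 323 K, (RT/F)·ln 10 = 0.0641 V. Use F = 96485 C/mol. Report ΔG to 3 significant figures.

With Au³⁺/Au reduced at the cathode, E°cell = +1.49 − (+0.76) = +0.73 V and n = 3.
Here Q = [Fe³⁺(aq)]^3 / ([Au³⁺(aq)]·[Fe²⁺(aq)]^3) = 5.53×10^6 (log Q = 6.743), giving E = +0.73 − (0.0641/3)·(6.743) = +0.5859 V.
ΔG = −nFE = −(3)(96485)(+0.5859) J/mol = −170 kJ/mol.

−170 kJ/mol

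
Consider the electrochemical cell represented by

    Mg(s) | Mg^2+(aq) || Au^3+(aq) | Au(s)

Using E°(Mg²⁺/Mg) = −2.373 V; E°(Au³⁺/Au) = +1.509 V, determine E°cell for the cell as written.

By convention the left-hand electrode in cell notation is the anode (oxidation) and the right-hand electrode is the cathode (reduction).
E°cell = E°(right) − E°(left) = +1.509 − (−2.373) = +3.882 V.

+3.882 V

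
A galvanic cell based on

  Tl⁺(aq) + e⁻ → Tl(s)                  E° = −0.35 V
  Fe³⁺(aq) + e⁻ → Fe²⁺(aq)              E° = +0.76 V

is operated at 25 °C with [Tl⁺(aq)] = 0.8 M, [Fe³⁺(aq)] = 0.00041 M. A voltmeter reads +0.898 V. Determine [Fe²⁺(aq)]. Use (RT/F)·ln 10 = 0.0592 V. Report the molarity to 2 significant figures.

2.0 M

With Fe³⁺/Fe²⁺ at the cathode and Tl⁺/Tl at the anode, E°cell = +0.76 − (−0.35) = +1.11 V (n = 1).
Since E = E° − (0.0592/n)·log Q, log Q = n(E° − E)/0.0592 = 3.581.
The balanced reaction is Fe³⁺(aq) + Tl(s) → Fe²⁺(aq) + Tl⁺(aq), so Q = ([Fe²⁺(aq)]·[Tl⁺(aq)]) / [Fe³⁺(aq)].
Substituting the known concentrations and solving, log [Fe²⁺(aq)] = 0.291 and [Fe²⁺(aq)] = 2.0 M.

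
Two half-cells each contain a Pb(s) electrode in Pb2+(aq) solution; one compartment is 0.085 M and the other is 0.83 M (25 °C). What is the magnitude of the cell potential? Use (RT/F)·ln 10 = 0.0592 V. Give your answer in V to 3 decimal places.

For a concentration cell E°cell = 0, since both electrodes use the same couple.
The compartment with the higher Pb2+(aq) concentration (0.83 M) acts as the cathode; ions are reduced there and produced at the dilute (0.085 M) anode.
With n = 2, Ecell = −(0.0592/2)·log([dilute]/[conc]) = −(0.0592/2)·log(0.085/0.83) = +0.029 V.

0.029 V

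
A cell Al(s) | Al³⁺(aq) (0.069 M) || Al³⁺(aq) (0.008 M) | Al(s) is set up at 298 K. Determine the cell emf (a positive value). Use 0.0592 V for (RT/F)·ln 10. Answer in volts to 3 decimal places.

0.018 V

For a concentration cell E°cell = 0, since both electrodes use the same couple.
The compartment with the higher Al³⁺(aq) concentration (0.069 M) acts as the cathode; ions are reduced there and produced at the dilute (0.008 M) anode.
With n = 3, Ecell = −(0.0592/3)·log([dilute]/[conc]) = −(0.0592/3)·log(0.008/0.069) = +0.018 V.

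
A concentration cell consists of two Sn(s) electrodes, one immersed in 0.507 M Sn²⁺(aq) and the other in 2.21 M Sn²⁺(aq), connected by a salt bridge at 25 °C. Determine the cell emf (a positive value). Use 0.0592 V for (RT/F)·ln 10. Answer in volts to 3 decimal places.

0.019 V

For a concentration cell E°cell = 0, since both electrodes use the same couple.
The compartment with the higher Sn²⁺(aq) concentration (2.21 M) acts as the cathode; ions are reduced there and produced at the dilute (0.507 M) anode.
With n = 2, Ecell = −(0.0592/2)·log([dilute]/[conc]) = −(0.0592/2)·log(0.507/2.21) = +0.019 V.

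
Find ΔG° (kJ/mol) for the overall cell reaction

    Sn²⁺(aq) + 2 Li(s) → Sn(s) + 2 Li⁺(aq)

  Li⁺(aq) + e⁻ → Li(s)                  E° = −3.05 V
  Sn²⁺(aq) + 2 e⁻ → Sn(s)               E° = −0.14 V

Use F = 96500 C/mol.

−562 kJ/mol

In the reaction as written Sn²⁺(aq) is reduced, so the Sn²⁺/Sn couple is the cathode and Li⁺/Li is the anode.
E°cell = −0.14 − (−3.05) = +2.91 V; balancing electrons gives n = 2.
ΔG° = −nFE°cell = −(2)(96500)(+2.91) J/mol = −562 kJ/mol.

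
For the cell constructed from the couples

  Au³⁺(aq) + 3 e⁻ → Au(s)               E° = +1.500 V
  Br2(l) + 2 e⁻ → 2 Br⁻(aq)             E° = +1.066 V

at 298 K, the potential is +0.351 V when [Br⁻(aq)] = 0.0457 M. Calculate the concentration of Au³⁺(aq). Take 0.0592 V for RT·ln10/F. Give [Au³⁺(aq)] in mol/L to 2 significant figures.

0.65 M

Au³⁺/Au is the cathode (higher E°); E°cell = +1.500 − (+1.066) = +0.434 V with n = 6.
Rearranging E = E° − (0.0592/n)·log Q gives log Q = 6(+0.434 − (+0.351))/0.0592 = 8.412.
Balancing electrons gives 2 Au³⁺(aq) + 6 Br⁻(aq) → 2 Au(s) + 3 Br2(l); thus Q = 1 / ([Au³⁺(aq)]^2·[Br⁻(aq)]^6).
Substituting the known concentrations and solving, log [Au³⁺(aq)] = −0.186 and [Au³⁺(aq)] = 0.65 M.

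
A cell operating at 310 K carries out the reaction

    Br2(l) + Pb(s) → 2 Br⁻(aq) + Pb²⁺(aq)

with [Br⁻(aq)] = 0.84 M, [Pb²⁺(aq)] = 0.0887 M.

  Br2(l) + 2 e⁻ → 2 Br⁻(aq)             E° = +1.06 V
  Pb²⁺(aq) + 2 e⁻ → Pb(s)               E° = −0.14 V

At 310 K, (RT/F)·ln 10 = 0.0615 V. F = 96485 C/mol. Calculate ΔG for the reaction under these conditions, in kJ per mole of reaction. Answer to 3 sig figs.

−239 kJ/mol

With Br₂/Br⁻ reduced at the cathode, E°cell = +1.06 − (−0.14) = +1.20 V and n = 2.
Q = [Br⁻(aq)]^2·[Pb²⁺(aq)] = 0.0626, so log Q = −1.204 and E = +1.20 − (0.0615/2)(−1.204) = +1.2370 V.
ΔG = −nFE = −(2)(96485)(+1.2370) J/mol = −239 kJ/mol.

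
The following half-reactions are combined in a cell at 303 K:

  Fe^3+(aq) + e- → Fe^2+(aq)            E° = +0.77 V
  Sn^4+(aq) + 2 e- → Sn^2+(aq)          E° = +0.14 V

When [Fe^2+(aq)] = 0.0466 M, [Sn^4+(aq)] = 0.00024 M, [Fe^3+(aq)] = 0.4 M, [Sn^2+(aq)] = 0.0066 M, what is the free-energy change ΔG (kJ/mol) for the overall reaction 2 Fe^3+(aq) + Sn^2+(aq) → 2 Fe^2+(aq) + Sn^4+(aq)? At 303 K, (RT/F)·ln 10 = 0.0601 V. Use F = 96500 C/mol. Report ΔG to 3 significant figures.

E°cell = +0.77 − (+0.14) = +0.63 V; the balanced reaction transfers n = 2 electrons.
Q = ([Fe^2+(aq)]^2·[Sn^4+(aq)]) / ([Fe^3+(aq)]^2·[Sn^2+(aq)]) = 0.000494, so log Q = −3.307 and E = +0.63 − (0.0601/2)(−3.307) = +0.7294 V.
Finally ΔG = −nFE = −(2)(96500 C/mol)(+0.7294 V) = −141 kJ/mol.

−141 kJ/mol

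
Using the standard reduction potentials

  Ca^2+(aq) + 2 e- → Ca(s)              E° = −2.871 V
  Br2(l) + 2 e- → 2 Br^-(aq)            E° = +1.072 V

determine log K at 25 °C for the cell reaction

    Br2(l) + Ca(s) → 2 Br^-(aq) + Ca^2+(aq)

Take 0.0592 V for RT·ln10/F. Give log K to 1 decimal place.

log K = 133.2

The Br₂/Br⁻ couple is reduced (cathode); E°cell = +1.072 − (−2.871) = +3.943 V with n = 2.
At equilibrium E = 0, so log K = nE°cell / 0.0592 = (2)(+3.943) / 0.0592 = 133.2.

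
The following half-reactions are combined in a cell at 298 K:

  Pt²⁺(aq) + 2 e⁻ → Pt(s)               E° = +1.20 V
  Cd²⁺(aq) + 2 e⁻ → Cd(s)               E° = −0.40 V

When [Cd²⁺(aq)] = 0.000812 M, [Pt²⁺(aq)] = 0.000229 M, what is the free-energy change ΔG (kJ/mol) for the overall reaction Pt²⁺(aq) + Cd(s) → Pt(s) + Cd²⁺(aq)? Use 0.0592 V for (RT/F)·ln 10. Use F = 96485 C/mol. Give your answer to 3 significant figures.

E°cell = +1.20 − (−0.40) = +1.60 V; the balanced reaction transfers n = 2 electrons.
The reaction quotient is [Cd²⁺(aq)] / [Pt²⁺(aq)] = 3.55; by Nernst, E = +1.60 − (0.0592/2)(0.550) = +1.5837 V.
ΔG = −nFE = −(2)(96485)(+1.5837) J/mol = −306 kJ/mol.

−306 kJ/mol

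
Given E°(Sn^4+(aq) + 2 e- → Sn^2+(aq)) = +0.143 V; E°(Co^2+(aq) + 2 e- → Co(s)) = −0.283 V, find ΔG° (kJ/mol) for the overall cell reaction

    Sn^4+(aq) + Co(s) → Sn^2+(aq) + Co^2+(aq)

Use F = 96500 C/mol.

−82.2 kJ/mol

In the reaction as written Sn^4+(aq) is reduced, so the Sn⁴⁺/Sn²⁺ couple is the cathode and Co²⁺/Co is the anode.
E°cell = +0.143 − (−0.283) = +0.426 V; balancing electrons gives n = 2.
ΔG° = −nFE°cell = −(2)(96500)(+0.426) J/mol = −82.2 kJ/mol.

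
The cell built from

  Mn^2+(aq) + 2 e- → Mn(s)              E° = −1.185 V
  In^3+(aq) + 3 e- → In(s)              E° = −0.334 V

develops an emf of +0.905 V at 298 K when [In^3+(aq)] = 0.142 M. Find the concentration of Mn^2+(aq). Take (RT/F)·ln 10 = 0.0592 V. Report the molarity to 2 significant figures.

In³⁺/In is the cathode (higher E°); E°cell = −0.334 − (−1.185) = +0.851 V with n = 6.
Rearranging E = E° − (0.0592/n)·log Q gives log Q = 6(+0.851 − (+0.905))/0.0592 = −5.473.
Balancing electrons gives 2 In^3+(aq) + 3 Mn(s) → 2 In(s) + 3 Mn^2+(aq); thus Q = [Mn^2+(aq)]^3 / [In^3+(aq)]^2.
Isolating [Mn^2+(aq)] in Q = 10^{−5.473} yields log [Mn^2+(aq)] = −2.389, i.e. 0.0041 M.

0.0041 M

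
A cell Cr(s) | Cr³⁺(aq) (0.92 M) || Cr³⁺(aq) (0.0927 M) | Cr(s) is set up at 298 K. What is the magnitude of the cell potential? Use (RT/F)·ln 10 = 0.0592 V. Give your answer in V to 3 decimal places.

For a concentration cell E°cell = 0, since both electrodes use the same couple.
The compartment with the higher Cr³⁺(aq) concentration (0.92 M) acts as the cathode; ions are reduced there and produced at the dilute (0.0927 M) anode.
With n = 3, Ecell = −(0.0592/3)·log([dilute]/[conc]) = −(0.0592/3)·log(0.0927/0.92) = +0.020 V.

0.020 V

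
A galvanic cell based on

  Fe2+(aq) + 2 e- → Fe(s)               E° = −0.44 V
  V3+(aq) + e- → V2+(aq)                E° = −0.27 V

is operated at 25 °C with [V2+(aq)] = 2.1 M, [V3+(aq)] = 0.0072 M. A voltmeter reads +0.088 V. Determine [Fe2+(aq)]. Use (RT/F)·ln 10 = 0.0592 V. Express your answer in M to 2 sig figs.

0.0069 M

With V³⁺/V²⁺ at the cathode and Fe²⁺/Fe at the anode, E°cell = −0.27 − (−0.44) = +0.17 V (n = 2).
From the Nernst equation, log Q = n(E° − E)/0.0592 = 2·(+0.17 − (+0.088))/0.0592 = 2.770.
Balancing electrons gives 2 V3+(aq) + Fe(s) → 2 V2+(aq) + Fe2+(aq); thus Q = ([V2+(aq)]^2·[Fe2+(aq)]) / [V3+(aq)]^2.
Substituting the known concentrations and solving, log [Fe2+(aq)] = −2.160 and [Fe2+(aq)] = 0.0069 M.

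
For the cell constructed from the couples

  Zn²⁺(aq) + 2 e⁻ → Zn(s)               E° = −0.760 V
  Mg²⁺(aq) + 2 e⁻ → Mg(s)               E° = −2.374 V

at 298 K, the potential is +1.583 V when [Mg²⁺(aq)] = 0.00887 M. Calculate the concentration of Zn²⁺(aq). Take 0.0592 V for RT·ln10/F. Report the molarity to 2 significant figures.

0.00080 M

Zn²⁺/Zn is the cathode (higher E°); E°cell = −0.760 − (−2.374) = +1.614 V with n = 2.
Rearranging E = E° − (0.0592/n)·log Q gives log Q = 2(+1.614 − (+1.583))/0.0592 = 1.047.
The balanced reaction is Zn²⁺(aq) + Mg(s) → Zn(s) + Mg²⁺(aq), so Q = [Mg²⁺(aq)] / [Zn²⁺(aq)].
Isolating [Zn²⁺(aq)] in Q = 10^{1.047} yields log [Zn²⁺(aq)] = −3.099, i.e. 0.00080 M.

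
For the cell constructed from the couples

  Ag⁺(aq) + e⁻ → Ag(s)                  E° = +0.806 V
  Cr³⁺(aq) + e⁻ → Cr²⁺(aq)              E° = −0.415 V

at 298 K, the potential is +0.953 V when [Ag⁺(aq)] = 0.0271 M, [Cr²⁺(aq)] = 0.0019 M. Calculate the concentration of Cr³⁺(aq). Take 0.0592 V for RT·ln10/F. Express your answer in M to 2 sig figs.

The Ag⁺/Ag couple has the larger reduction potential, so it is the cathode: E°cell = +0.806 − (−0.415) = +1.221 V and n = 1.
Rearranging E = E° − (0.0592/n)·log Q gives log Q = 1(+1.221 − (+0.953))/0.0592 = 4.527.
For Ag⁺(aq) + Cr²⁺(aq) → Ag(s) + Cr³⁺(aq), the reaction quotient is Q = [Cr³⁺(aq)] / ([Ag⁺(aq)]·[Cr²⁺(aq)]).
Substituting the known concentrations and solving, log [Cr³⁺(aq)] = 0.239 and [Cr³⁺(aq)] = 1.7 M.

1.7 M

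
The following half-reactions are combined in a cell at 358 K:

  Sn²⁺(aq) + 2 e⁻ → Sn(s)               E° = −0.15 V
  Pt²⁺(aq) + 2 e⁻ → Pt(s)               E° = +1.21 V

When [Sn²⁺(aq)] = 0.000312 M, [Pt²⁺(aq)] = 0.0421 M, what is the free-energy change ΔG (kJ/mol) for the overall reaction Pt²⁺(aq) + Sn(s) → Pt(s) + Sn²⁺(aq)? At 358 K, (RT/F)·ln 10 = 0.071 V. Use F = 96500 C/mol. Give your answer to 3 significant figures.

With Pt²⁺/Pt reduced at the cathode, E°cell = +1.21 − (−0.15) = +1.36 V and n = 2.
Here Q = [Sn²⁺(aq)] / [Pt²⁺(aq)] = 0.00741 (log Q = −2.130), giving E = +1.36 − (0.071/2)·(−2.130) = +1.4356 V.
Finally ΔG = −nFE = −(2)(96500 C/mol)(+1.4356 V) = −277 kJ/mol.

−277 kJ/mol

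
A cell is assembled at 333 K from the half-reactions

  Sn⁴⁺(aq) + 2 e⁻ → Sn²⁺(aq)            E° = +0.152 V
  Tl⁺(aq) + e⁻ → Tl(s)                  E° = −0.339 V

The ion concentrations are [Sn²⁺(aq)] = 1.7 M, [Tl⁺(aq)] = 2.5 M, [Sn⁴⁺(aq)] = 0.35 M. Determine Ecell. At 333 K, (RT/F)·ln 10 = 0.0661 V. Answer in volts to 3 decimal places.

+0.442 V

Since E°(Sn⁴⁺/Sn²⁺) > E°(Tl⁺/Tl), Sn⁴⁺/Sn²⁺ serves as the cathode.
The standard potential is +0.152 − (−0.339) = +0.491 V and the balanced reaction transfers n = 2 electrons.
Balancing gives Sn⁴⁺(aq) + 2 Tl(s) → Sn²⁺(aq) + 2 Tl⁺(aq); hence Q = ([Sn²⁺(aq)]·[Tl⁺(aq)]^2) / [Sn⁴⁺(aq)] = 30.4 (log Q = 1.482).
By the Nernst equation, E = +0.491 − (0.0661/2)·(1.482) = +0.442 V.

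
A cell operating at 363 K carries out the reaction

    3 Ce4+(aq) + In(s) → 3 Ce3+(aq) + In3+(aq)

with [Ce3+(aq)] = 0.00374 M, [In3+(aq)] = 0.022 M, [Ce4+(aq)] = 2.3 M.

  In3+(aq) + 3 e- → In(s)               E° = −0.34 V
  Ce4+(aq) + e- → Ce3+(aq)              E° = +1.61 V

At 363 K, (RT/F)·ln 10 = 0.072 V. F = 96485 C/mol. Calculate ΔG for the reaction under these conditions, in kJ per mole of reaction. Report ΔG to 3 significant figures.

E°cell = +1.61 − (−0.34) = +1.95 V; the balanced reaction transfers n = 3 electrons.
Q = ([Ce3+(aq)]^3·[In3+(aq)]) / [Ce4+(aq)]^3 = 9.46×10^−11, so log Q = −10.024 and E = +1.95 − (0.072/3)(−10.024) = +2.1906 V.
ΔG = −nFE = −(3)(96485)(+2.1906) J/mol = −634 kJ/mol.

−634 kJ/mol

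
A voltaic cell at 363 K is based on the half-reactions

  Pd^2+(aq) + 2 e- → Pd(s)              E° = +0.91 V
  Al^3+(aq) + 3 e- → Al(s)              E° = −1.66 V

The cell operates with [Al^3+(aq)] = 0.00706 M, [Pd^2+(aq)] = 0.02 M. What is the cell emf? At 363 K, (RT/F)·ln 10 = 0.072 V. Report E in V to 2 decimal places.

+2.56 V

Pd²⁺/Pd is reduced (cathode, E° = +0.91 V) and Al³⁺/Al is oxidized (anode).
E°cell = +0.91 − (−1.66) = +2.57 V, with n = 6 electrons transferred.
For the overall reaction 3 Pd^2+(aq) + 2 Al(s) → 3 Pd(s) + 2 Al^3+(aq), Q = [Al^3+(aq)]^2 / [Pd^2+(aq)]^3 = 6.23, giving log Q = 0.795.
E = E° − (0.072/n)·log Q = +2.57 − (0.072/6)(0.795) = +2.56 V.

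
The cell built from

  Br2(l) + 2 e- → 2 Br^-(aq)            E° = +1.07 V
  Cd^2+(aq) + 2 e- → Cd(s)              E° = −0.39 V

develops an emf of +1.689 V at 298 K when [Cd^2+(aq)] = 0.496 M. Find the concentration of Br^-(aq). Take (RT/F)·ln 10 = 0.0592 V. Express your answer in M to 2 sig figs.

0.00019 M

Br₂/Br⁻ is the cathode (higher E°); E°cell = +1.07 − (−0.39) = +1.46 V with n = 2.
Since E = E° − (0.0592/n)·log Q, log Q = n(E° − E)/0.0592 = −7.736.
The balanced reaction is Br2(l) + Cd(s) → 2 Br^-(aq) + Cd^2+(aq), so Q = [Br^-(aq)]^2·[Cd^2+(aq)].
Isolating [Br^-(aq)] in Q = 10^{−7.736} yields log [Br^-(aq)] = −3.716, i.e. 0.00019 M.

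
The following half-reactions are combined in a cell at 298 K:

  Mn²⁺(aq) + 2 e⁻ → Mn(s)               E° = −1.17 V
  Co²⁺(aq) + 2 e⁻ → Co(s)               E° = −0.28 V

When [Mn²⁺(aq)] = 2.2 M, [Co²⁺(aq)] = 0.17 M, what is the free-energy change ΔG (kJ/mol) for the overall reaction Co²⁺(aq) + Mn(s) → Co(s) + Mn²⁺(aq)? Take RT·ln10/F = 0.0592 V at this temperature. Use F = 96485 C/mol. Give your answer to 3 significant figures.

−165 kJ/mol

E°cell = −0.28 − (−1.17) = +0.89 V; the balanced reaction transfers n = 2 electrons.
Q = [Mn²⁺(aq)] / [Co²⁺(aq)] = 12.9, so log Q = 1.112 and E = +0.89 − (0.0592/2)(1.112) = +0.8571 V.
Then ΔG = −nFE = −2 × 96485 × +0.8571 J/mol = −165 kJ/mol.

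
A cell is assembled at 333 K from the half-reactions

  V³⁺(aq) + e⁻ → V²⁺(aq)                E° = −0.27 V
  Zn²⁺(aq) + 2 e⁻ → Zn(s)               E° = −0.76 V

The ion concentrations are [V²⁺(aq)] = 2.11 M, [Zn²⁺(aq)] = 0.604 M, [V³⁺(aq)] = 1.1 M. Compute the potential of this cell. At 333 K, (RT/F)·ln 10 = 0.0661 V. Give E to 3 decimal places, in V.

+0.479 V

V³⁺/V²⁺ is reduced (cathode, E° = −0.27 V) and Zn²⁺/Zn is oxidized (anode).
E°cell = −0.27 − (−0.76) = +0.49 V, with n = 2 electrons transferred.
Balancing gives 2 V³⁺(aq) + Zn(s) → 2 V²⁺(aq) + Zn²⁺(aq); hence Q = ([V²⁺(aq)]^2·[Zn²⁺(aq)]) / [V³⁺(aq)]^2 = 2.22 (log Q = 0.347).
Applying E = E° − (RT ln10/nF)·log Q gives +0.49 − (0.0661/2)(0.347) = +0.479 V.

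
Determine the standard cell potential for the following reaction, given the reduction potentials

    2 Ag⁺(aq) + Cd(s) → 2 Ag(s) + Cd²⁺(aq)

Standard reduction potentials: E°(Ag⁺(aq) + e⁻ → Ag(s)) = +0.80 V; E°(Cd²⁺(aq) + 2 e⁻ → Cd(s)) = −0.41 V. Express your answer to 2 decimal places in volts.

Ag⁺(aq) gains electrons, so the Ag⁺/Ag couple is the cathode; the Cd²⁺/Cd couple is the anode.
E°cell = E°(cathode) − E°(anode) = +0.80 − (−0.41) = +1.21 V.
The positive value indicates the reaction is spontaneous as written.

+1.21 V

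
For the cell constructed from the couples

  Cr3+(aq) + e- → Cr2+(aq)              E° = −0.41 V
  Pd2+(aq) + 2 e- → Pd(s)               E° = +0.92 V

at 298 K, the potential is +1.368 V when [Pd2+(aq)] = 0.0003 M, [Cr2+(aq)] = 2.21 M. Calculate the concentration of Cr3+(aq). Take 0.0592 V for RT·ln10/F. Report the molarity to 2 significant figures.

0.0087 M

The Pd²⁺/Pd couple has the larger reduction potential, so it is the cathode: E°cell = +0.92 − (−0.41) = +1.33 V and n = 2.
Since E = E° − (0.0592/n)·log Q, log Q = n(E° − E)/0.0592 = −1.284.
For Pd2+(aq) + 2 Cr2+(aq) → Pd(s) + 2 Cr3+(aq), the reaction quotient is Q = [Cr3+(aq)]^2 / ([Pd2+(aq)]·[Cr2+(aq)]^2).
Isolating [Cr3+(aq)] in Q = 10^{−1.284} yields log [Cr3+(aq)] = −2.059, i.e. 0.0087 M.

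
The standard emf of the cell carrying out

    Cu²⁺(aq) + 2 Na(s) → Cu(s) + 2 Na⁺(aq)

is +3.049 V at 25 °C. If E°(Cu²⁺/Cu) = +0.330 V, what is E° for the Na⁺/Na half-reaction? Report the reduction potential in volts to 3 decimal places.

In the reaction as written the Cu²⁺/Cu couple is reduced (cathode) and Na⁺/Na is oxidized (anode), so E°cell = E°(Cu²⁺/Cu) − E°(Na⁺/Na).
E°(Na⁺/Na) = E°(cathode) − E°cell = +0.330 − (+3.049) = −2.719 V.

−2.719 V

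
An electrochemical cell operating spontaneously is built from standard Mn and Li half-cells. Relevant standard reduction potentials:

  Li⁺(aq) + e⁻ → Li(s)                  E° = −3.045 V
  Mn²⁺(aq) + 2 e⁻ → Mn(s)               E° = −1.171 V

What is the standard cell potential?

The Mn²⁺/Mn couple has the higher E°, so Mn ion is reduced (cathode) and Li is oxidized (anode).
E°cell = E°(cathode) − E°(anode) = −1.171 − (−3.045) = +1.874 V.

+1.874 V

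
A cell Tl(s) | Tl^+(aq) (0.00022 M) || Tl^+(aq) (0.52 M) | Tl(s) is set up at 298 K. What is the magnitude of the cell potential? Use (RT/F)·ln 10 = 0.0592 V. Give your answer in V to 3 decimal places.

0.200 V

For a concentration cell E°cell = 0, since both electrodes use the same couple.
The compartment with the higher Tl^+(aq) concentration (0.52 M) acts as the cathode; ions are reduced there and produced at the dilute (0.00022 M) anode.
With n = 1, Ecell = −(0.0592/1)·log([dilute]/[conc]) = −(0.0592/1)·log(0.00022/0.52) = +0.200 V.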